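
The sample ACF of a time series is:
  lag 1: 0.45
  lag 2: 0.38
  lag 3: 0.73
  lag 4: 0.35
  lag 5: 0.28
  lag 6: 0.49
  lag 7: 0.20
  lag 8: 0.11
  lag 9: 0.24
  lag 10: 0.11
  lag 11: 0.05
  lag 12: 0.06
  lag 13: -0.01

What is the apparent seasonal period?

The largest autocorrelation is r_3 = 0.73, with a weaker echo at lag 6 (0.49); the remaining lags stay at or below 0.45. The elevated value at lag 1 (0.45), dropping to 0.38 at lag 2, reflects decaying short-term dependence rather than seasonality.
The dominant spike at lag 3 indicates a seasonal period of 3.

3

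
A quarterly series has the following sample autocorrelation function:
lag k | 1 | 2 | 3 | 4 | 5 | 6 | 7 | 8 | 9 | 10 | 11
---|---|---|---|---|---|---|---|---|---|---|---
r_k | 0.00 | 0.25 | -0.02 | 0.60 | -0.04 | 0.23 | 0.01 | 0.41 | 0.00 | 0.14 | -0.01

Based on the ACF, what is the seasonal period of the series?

4

The largest autocorrelation is r_4 = 0.60, with a weaker echo at lag 8 (0.41); the remaining lags stay at or below 0.25.
The dominant spike at lag 4 indicates a seasonal period of 4.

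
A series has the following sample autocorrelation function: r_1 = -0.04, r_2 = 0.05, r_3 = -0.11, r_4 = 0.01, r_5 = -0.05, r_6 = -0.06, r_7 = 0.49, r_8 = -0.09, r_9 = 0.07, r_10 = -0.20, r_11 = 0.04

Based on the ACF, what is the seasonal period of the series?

7

The largest autocorrelation is r_7 = 0.49; the remaining lags stay at or below 0.07.
The dominant spike at lag 7 indicates a seasonal period of 7.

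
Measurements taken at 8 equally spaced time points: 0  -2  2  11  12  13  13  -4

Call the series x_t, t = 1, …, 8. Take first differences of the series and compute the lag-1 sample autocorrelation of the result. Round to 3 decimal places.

First differences Δx: -2, 4, 9, 1, 1, 0, -17
Mean of differences = -0.5714
Numerator Σ(Δx_t−Δx̄)(Δx_{t+1}−Δx̄) = 46.2449
Denominator Σ(Δx_t−Δx̄)² = 389.7143
r_1(Δx) = 46.2449 / 389.7143 = 0.119

0.119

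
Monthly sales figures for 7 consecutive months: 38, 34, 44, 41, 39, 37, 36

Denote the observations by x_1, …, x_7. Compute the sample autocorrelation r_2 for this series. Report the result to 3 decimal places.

Mean x̄ = (38 + 34 + 44 + 41 + 39 + 37 + 36)/7 = 38.4286
Deviations from mean: -0.4286, -4.4286, 5.5714, 2.5714, 0.5714, -1.4286, -2.4286
Σ(x_t−x̄)(x_{t+2}−x̄) = (-2.3878) + (-11.3878) + (3.1837) + (-3.6735) + (-1.3878) = -15.6531
Denominator Σ(x_t−x̄)² = 65.7143
r_2 = -15.6531 / 65.7143 = -0.238

-0.238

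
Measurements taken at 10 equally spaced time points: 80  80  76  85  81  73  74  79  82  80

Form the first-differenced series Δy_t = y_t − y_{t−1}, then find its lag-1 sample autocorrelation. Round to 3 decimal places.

-0.157

First differences Δy: 0, -4, 9, -4, -8, 1, 5, 3, -2
Mean of differences = 0.0000
Numerator Σ(Δy_t−Δȳ)(Δy_{t+1}−Δȳ) = -34.0000
Denominator Σ(Δy_t−Δȳ)² = 216.0000
r_1(Δy) = -34.0000 / 216.0000 = -0.157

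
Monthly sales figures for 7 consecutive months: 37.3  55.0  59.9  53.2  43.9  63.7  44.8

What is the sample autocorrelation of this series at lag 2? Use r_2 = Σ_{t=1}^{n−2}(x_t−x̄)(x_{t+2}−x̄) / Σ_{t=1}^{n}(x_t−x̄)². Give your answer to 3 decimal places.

-0.195

Mean x̄ = (37.3 + 55.0 + 59.9 + 53.2 + 43.9 + 63.7 + 44.8)/7 = 51.1143
Σ(x_t−x̄)(x_{t+2}−x̄) = (-121.3684) + (8.1045) + (-63.3827) + (26.2502) + (45.5531) = -104.8433
Denominator Σ(x_t−x̄)² = 537.7886
r_2 = -104.8433 / 537.7886 = -0.195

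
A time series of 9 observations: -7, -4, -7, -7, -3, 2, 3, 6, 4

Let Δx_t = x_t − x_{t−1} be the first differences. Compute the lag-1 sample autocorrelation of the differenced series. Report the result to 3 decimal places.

First differences Δx: 3, -3, 0, 4, 5, 1, 3, -2
Mean of differences = 1.3750
Numerator Σ(Δx_t−Δx̄)(Δx_{t+1}−Δx̄) = -2.6406
Denominator Σ(Δx_t−Δx̄)² = 57.8750
r_1(Δx) = -2.6406 / 57.8750 = -0.046

-0.046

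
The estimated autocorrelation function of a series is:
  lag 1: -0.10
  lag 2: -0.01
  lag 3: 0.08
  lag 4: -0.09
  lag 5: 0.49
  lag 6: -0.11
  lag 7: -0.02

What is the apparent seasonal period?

5

The largest autocorrelation is r_5 = 0.49; the remaining lags stay at or below 0.08.
The dominant spike at lag 5 indicates a seasonal period of 5.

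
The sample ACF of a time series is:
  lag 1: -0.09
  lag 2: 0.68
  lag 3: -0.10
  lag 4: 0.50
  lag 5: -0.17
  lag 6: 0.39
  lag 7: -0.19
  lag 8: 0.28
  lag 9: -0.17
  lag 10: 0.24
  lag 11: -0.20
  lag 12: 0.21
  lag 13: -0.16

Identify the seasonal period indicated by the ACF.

2

The largest autocorrelation is r_2 = 0.68, with weaker echoes at lags 4 (0.50), 6 (0.39), 8 (0.28), 10 (0.24) and 12 (0.21); the remaining lags stay at or below -0.09.
The dominant spike at lag 2 indicates a seasonal period of 2.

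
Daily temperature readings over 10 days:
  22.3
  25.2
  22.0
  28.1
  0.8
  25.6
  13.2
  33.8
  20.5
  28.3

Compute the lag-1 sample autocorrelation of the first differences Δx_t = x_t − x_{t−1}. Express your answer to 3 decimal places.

-0.813

First differences Δx: 2.9, -3.2, 6.1, -27.3, 24.8, -12.4, 20.6, -13.3, 7.8
Mean of differences = 0.6667
Numerator Σ(Δx_t−Δx̄)(Δx_{t+1}−Δx̄) = -1810.3611
Denominator Σ(Δx_t−Δx̄)² = 2228.0400
r_1(Δx) = -1810.3611 / 2228.0400 = -0.813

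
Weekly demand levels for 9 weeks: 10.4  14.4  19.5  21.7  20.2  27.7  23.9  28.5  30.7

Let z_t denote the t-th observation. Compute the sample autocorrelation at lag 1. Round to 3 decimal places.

0.501

Mean z̄ = (10.4 + 14.4 + 19.5 + 21.7 + 20.2 + 27.7 + 23.9 + 28.5 + 30.7)/9 = 21.8889
Numerator Σ_{t=1}^{8}(z_t−z̄)(z_{t+1}−z̄) = 178.1188
Denominator Σ(z_t−z̄)² = 355.8289
r_1 = 178.1188 / 355.8289 = 0.501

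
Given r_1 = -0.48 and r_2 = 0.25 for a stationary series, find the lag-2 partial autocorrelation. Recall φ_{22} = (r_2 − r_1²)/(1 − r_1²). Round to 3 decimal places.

0.025

φ_{22} = (r_2 − r_1²) / (1 − r_1²)
r_1² = (-0.48)² = 0.2304
Numerator = 0.25 − 0.2304 = 0.0196; denominator = 1 − 0.2304 = 0.7696
φ_{22} = 0.0196 / 0.7696 = 0.025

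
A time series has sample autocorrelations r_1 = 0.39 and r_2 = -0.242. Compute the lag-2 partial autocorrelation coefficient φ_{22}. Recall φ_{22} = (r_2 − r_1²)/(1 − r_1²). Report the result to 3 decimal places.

φ_{22} = (r_2 − r_1²) / (1 − r_1²)
r_1² = (0.39)² = 0.1521
Numerator = -0.242 − 0.1521 = -0.3941; denominator = 1 − 0.1521 = 0.8479
φ_{22} = -0.3941 / 0.8479 = -0.465

-0.465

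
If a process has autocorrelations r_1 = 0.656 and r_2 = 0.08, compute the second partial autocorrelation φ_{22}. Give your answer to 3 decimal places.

-0.615

φ_{22} = (r_2 − r_1²) / (1 − r_1²)
r_1² = (0.656)² = 0.430336
Numerator = 0.08 − 0.4303 = -0.3503; denominator = 1 − 0.4303 = 0.5697
φ_{22} = -0.3503 / 0.5697 = -0.615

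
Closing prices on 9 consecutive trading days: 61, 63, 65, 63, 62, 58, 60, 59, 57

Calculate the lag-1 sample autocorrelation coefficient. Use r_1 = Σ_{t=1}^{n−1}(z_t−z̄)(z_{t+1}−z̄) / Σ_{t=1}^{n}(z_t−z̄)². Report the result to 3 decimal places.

0.516

Mean z̄ = (61 + 63 + 65 + 63 + 62 + 58 + 60 + 59 + 57)/9 = 60.8889
Numerator Σ_{t=1}^{8}(z_t−z̄)(z_{t+1}−z̄) = 28.3210
Denominator Σ(z_t−z̄)² = 54.8889
r_1 = 28.3210 / 54.8889 = 0.516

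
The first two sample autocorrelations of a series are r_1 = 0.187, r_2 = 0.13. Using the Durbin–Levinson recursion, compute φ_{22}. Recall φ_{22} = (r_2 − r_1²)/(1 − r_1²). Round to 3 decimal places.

0.098

φ_{22} = (r_2 − r_1²) / (1 − r_1²)
r_1² = (0.187)² = 0.034969
Numerator = 0.13 − 0.0350 = 0.0950; denominator = 1 − 0.0350 = 0.9650
φ_{22} = 0.0950 / 0.9650 = 0.098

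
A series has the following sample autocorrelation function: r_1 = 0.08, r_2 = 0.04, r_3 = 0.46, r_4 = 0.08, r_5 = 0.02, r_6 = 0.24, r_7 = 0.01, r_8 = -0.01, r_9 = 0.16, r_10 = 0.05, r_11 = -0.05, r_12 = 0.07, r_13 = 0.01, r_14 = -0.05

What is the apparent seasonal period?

3

The largest autocorrelation is r_3 = 0.46, with weaker echoes at lags 6 (0.24) and 9 (0.16); the remaining lags stay at or below 0.08.
The dominant spike at lag 3 indicates a seasonal period of 3.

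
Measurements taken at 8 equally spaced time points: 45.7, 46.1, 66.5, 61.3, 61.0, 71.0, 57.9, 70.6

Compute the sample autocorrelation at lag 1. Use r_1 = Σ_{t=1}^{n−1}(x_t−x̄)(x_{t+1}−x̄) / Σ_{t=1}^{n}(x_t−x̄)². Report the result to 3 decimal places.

Mean x̄ = (45.7 + 46.1 + 66.5 + 61.3 + 61.0 + 71.0 + 57.9 + 70.6)/8 = 60.0125
Deviations from mean: -14.3125, -13.9125, 6.4875, 1.2875, 0.9875, 10.9875, -2.1125, 10.5875
Σ(x_t−x̄)(x_{t+1}−x̄) = (199.1227) + (-90.2573) + (8.3527) + (1.2714) + (10.8502) + (-23.2111) + (-22.3661) = 83.7623
Denominator Σ(x_t−x̄)² = 680.4088
r_1 = 83.7623 / 680.4088 = 0.123

0.123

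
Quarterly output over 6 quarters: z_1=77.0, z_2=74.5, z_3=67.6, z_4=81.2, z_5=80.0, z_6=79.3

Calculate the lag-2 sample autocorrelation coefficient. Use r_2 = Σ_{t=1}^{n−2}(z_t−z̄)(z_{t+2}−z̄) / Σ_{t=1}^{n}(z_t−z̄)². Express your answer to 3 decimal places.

Mean z̄ = (77.0 + 74.5 + 67.6 + 81.2 + 80.0 + 79.3)/6 = 76.6000
Deviations from mean: 0.4000, -2.1000, -9.0000, 4.6000, 3.4000, 2.7000
Σ(z_t−z̄)(z_{t+2}−z̄) = (-3.6000) + (-9.6600) + (-30.6000) + (12.4200) = -31.4400
Denominator Σ(z_t−z̄)² = 125.5800
r_2 = -31.4400 / 125.5800 = -0.250

-0.250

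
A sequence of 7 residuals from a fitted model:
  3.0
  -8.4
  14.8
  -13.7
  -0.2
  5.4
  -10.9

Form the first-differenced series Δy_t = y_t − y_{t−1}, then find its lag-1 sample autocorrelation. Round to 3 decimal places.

-0.674

First differences Δy: -11.4, 23.2, -28.5, 13.5, 5.6, -16.3
Mean of differences = -2.3167
Numerator Σ(Δy_t−Δȳ)(Δy_{t+1}−Δȳ) = -1299.5069
Denominator Σ(Δy_t−Δȳ)² = 1927.5483
r_1(Δy) = -1299.5069 / 1927.5483 = -0.674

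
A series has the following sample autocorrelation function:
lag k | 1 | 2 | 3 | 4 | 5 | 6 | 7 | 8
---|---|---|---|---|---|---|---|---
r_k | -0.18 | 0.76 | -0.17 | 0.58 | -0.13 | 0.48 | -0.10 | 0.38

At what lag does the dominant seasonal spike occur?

2

The largest autocorrelation is r_2 = 0.76, with weaker echoes at lags 4 (0.58), 6 (0.48) and 8 (0.38); the remaining lags stay at or below -0.10.
The dominant spike at lag 2 indicates a seasonal period of 2.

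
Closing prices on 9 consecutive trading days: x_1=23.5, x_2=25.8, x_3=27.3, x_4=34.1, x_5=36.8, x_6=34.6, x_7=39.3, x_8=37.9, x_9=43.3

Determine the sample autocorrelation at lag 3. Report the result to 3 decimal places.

-0.028

Mean x̄ = (23.5 + 25.8 + 27.3 + 34.1 + 36.8 + 34.6 + 39.3 + 37.9 + 43.3)/9 = 33.6222
Numerator Σ_{t=1}^{6}(x_t−x̄)(x_{t+3}−x̄) = -10.1059
Denominator Σ(x_t−x̄)² = 359.0956
r_3 = -10.1059 / 359.0956 = -0.028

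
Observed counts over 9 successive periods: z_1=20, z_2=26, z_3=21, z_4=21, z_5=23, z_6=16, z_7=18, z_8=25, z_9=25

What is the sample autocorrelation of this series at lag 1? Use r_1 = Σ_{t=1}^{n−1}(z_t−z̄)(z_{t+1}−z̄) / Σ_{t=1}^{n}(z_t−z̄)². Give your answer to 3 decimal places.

0.017

Mean z̄ = (20 + 26 + 21 + 21 + 23 + 16 + 18 + 25 + 25)/9 = 21.6667
Numerator Σ_{t=1}^{8}(z_t−z̄)(z_{t+1}−z̄) = 1.5556
Denominator Σ(z_t−z̄)² = 92.0000
r_1 = 1.5556 / 92.0000 = 0.017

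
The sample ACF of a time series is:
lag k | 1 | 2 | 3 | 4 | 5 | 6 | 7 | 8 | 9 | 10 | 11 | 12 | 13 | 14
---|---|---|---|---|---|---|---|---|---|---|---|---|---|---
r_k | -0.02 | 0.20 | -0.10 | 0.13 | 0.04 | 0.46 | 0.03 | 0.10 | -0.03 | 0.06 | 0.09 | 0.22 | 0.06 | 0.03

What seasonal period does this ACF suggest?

6

The largest autocorrelation is r_6 = 0.46, with a weaker echo at lag 12 (0.22); the remaining lags stay at or below 0.20.
The dominant spike at lag 6 indicates a seasonal period of 6.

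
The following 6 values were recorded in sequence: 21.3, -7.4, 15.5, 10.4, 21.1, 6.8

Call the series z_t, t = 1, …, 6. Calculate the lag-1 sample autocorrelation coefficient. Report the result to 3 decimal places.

Mean z̄ = (21.3 − 7.4 + 15.5 + 10.4 + 21.1 + 6.8)/6 = 11.2833
Deviations from mean: 10.0167, -18.6833, 4.2167, -0.8833, 9.8167, -4.4833
Σ(z_t−z̄)(z_{t+1}−z̄) = (-187.1447) + (-78.7814) + (-3.7247) + (-8.6714) + (-44.0114) = -322.3336
Denominator Σ(z_t−z̄)² = 584.4283
r_1 = -322.3336 / 584.4283 = -0.552

-0.552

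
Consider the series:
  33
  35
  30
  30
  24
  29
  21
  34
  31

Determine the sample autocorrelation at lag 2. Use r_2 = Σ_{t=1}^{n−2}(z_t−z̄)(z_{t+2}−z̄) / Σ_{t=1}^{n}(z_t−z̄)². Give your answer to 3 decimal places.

Mean z̄ = (33 + 35 + 30 + 30 + 24 + 29 + 21 + 34 + 31)/9 = 29.6667
Σ(z_t−z̄)(z_{t+2}−z̄) = (1.1111) + (1.7778) + (-1.8889) + (-0.2222) + (49.1111) + (-2.8889) + (-11.5556) = 35.4444
Denominator Σ(z_t−z̄)² = 168.0000
r_2 = 35.4444 / 168.0000 = 0.211

0.211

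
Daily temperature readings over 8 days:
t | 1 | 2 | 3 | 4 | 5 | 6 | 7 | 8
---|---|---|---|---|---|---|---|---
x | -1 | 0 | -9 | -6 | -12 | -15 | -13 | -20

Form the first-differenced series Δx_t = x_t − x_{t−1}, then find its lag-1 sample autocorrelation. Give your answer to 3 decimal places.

-0.718

First differences Δx: 1, -9, 3, -6, -3, 2, -7
Mean of differences = -2.7143
Numerator Σ(Δx_t−Δx̄)(Δx_{t+1}−Δx̄) = -98.6531
Denominator Σ(Δx_t−Δx̄)² = 137.4286
r_1(Δx) = -98.6531 / 137.4286 = -0.718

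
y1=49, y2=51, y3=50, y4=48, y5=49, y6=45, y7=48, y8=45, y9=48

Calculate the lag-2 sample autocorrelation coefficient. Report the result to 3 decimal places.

Mean ȳ = (49 + 51 + 50 + 48 + 49 + 45 + 48 + 45 + 48)/9 = 48.1111
Σ(y_t−ȳ)(y_{t+2}−ȳ) = (1.6790) + (-0.3210) + (1.6790) + (0.3457) + (-0.0988) + (9.6790) + (0.0123) = 12.9753
Denominator Σ(y_t−ȳ)² = 32.8889
r_2 = 12.9753 / 32.8889 = 0.395

0.395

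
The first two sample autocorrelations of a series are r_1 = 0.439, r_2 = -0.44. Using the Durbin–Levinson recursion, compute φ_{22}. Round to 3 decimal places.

φ_{22} = (r_2 − r_1²) / (1 − r_1²)
r_1² = (0.439)² = 0.192721
Numerator = -0.44 − 0.1927 = -0.6327; denominator = 1 − 0.1927 = 0.8073
φ_{22} = -0.6327 / 0.8073 = -0.784

-0.784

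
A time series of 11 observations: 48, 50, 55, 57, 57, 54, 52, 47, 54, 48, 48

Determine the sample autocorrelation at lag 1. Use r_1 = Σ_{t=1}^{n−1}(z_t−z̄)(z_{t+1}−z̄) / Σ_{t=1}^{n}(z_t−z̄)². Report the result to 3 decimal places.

0.355

Mean z̄ = (48 + 50 + 55 + 57 + 57 + 54 + 52 + 47 + 54 + 48 + 48)/11 = 51.8182
Numerator Σ_{t=1}^{10}(z_t−z̄)(z_{t+1}−z̄) = 51.0579
Denominator Σ(z_t−z̄)² = 143.6364
r_1 = 51.0579 / 143.6364 = 0.355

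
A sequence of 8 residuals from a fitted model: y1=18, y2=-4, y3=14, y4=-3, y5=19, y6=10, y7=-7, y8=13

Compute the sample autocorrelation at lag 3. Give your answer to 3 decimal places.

Mean ȳ = (18 − 4 + 14 − 3 + 19 + 10 − 7 + 13)/8 = 7.5000
Deviations from mean: 10.5000, -11.5000, 6.5000, -10.5000, 11.5000, 2.5000, -14.5000, 5.5000
Numerator Σ_{t=1}^{5}(y_t−ȳ)(y_{t+3}−ȳ) = -10.7500
Denominator Σ(y_t−ȳ)² = 774.0000
r_3 = -10.7500 / 774.0000 = -0.014

-0.014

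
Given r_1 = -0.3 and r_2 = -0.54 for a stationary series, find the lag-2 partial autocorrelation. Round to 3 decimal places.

-0.692

φ_{22} = (r_2 − r_1²) / (1 − r_1²)
r_1² = (-0.3)² = 0.09
Numerator = -0.54 − 0.0900 = -0.6300; denominator = 1 − 0.0900 = 0.9100
φ_{22} = -0.6300 / 0.9100 = -0.692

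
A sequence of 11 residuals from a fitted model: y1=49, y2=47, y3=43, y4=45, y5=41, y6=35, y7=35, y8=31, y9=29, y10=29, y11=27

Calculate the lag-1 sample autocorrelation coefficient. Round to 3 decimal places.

Mean ȳ = (49 + 47 + 43 + 45 + 41 + 35 + 35 + 31 + 29 + 29 + 27)/11 = 37.3636
Numerator Σ_{t=1}^{10}(y_t−ȳ)(y_{t+1}−ȳ) = 459.1405
Denominator Σ(y_t−ȳ)² = 630.5455
r_1 = 459.1405 / 630.5455 = 0.728

0.728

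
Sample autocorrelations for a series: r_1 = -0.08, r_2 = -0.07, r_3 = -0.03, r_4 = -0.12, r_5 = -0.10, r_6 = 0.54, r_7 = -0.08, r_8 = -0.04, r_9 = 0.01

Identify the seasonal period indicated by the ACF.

The largest autocorrelation is r_6 = 0.54; the remaining lags stay at or below 0.01.
The dominant spike at lag 6 indicates a seasonal period of 6.

6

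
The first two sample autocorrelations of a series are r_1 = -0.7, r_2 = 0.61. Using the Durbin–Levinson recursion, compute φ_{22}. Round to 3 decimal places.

φ_{22} = (r_2 − r_1²) / (1 − r_1²)
r_1² = (-0.7)² = 0.49
Numerator = 0.61 − 0.4900 = 0.1200; denominator = 1 − 0.4900 = 0.5100
φ_{22} = 0.1200 / 0.5100 = 0.235

0.235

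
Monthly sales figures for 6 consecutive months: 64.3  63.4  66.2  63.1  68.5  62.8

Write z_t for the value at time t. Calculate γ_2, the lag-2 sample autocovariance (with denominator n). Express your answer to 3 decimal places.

Mean z̄ = (64.3 + 63.4 + 66.2 + 63.1 + 68.5 + 62.8)/6 = 64.7167
Deviations: -0.4167, -1.3167, 1.4833, -1.6167, 3.7833, -1.9167
Σ_{t=1}^{4}(z_t−z̄)(z_{t+2}−z̄) = 10.2211
γ_2 = 10.2211 / 6 = 1.704

1.704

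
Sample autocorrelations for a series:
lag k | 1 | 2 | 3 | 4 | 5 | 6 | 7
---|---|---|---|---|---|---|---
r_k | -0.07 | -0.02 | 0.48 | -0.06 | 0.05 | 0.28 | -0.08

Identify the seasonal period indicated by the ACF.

The largest autocorrelation is r_3 = 0.48, with a weaker echo at lag 6 (0.28); the remaining lags stay at or below 0.05.
The dominant spike at lag 3 indicates a seasonal period of 3.

3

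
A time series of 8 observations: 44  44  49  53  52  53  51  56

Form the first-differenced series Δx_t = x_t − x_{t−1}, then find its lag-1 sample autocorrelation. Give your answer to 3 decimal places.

-0.232

First differences Δx: 0, 5, 4, -1, 1, -2, 5
Mean of differences = 1.7143
Numerator Σ(Δx_t−Δx̄)(Δx_{t+1}−Δx̄) = -11.9388
Denominator Σ(Δx_t−Δx̄)² = 51.4286
r_1(Δx) = -11.9388 / 51.4286 = -0.232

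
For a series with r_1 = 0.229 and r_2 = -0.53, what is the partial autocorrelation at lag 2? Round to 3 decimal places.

φ_{22} = (r_2 − r_1²) / (1 − r_1²)
r_1² = (0.229)² = 0.052441
Numerator = -0.53 − 0.0524 = -0.5824; denominator = 1 − 0.0524 = 0.9476
φ_{22} = -0.5824 / 0.9476 = -0.615

-0.615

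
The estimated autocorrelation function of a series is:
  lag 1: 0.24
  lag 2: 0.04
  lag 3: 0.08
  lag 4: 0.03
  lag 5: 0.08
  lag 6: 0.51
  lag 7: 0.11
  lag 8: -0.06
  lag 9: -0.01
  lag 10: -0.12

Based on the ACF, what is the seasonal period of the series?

The largest autocorrelation is r_6 = 0.51; the remaining lags stay at or below 0.24. The elevated value at lag 1 (0.24), dropping to 0.04 at lag 2, reflects decaying short-term dependence rather than seasonality.
The dominant spike at lag 6 indicates a seasonal period of 6.

6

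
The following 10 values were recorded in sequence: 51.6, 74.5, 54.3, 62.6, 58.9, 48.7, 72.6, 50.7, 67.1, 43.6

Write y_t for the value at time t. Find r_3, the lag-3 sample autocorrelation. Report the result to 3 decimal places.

-0.222

Mean ȳ = (51.6 + 74.5 + 54.3 + 62.6 + 58.9 + 48.7 + 72.6 + 50.7 + 67.1 + 43.6)/10 = 58.4600
Numerator Σ_{t=1}^{7}(y_t−ȳ)(y_{t+3}−ȳ) = -220.0628
Denominator Σ(y_t−ȳ)² = 989.8640
r_3 = -220.0628 / 989.8640 = -0.222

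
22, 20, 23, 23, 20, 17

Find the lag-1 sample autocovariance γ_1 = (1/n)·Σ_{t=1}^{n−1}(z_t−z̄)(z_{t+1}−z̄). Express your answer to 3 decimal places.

0.551

Mean z̄ = (22 + 20 + 23 + 23 + 20 + 17)/6 = 20.8333
Deviations: 1.1667, -0.8333, 2.1667, 2.1667, -0.8333, -3.8333
Σ_{t=1}^{5}(z_t−z̄)(z_{t+1}−z̄) = 3.3056
γ_1 = 3.3056 / 6 = 0.551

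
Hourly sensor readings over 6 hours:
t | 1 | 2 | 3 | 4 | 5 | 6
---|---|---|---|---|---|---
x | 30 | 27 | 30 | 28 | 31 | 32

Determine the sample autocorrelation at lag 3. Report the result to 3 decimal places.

Mean x̄ = (30 + 27 + 30 + 28 + 31 + 32)/6 = 29.6667
Deviations from mean: 0.3333, -2.6667, 0.3333, -1.6667, 1.3333, 2.3333
Numerator Σ_{t=1}^{3}(x_t−x̄)(x_{t+3}−x̄) = -3.3333
Denominator Σ(x_t−x̄)² = 17.3333
r_3 = -3.3333 / 17.3333 = -0.192

-0.192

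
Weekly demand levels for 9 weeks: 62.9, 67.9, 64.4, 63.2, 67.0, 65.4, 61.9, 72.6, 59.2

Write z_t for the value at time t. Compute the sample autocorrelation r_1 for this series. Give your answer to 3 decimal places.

Mean z̄ = (62.9 + 67.9 + 64.4 + 63.2 + 67.0 + 65.4 + 61.9 + 72.6 + 59.2)/9 = 64.9444
Numerator Σ_{t=1}^{8}(z_t−z̄)(z_{t+1}−z̄) = -78.0220
Denominator Σ(z_t−z̄)² = 121.5622
r_1 = -78.0220 / 121.5622 = -0.642

-0.642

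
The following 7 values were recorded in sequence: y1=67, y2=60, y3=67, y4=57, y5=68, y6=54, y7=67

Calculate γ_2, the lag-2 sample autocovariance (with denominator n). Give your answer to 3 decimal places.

18.341

Mean ȳ = (67 + 60 + 67 + 57 + 68 + 54 + 67)/7 = 62.8571
Deviations: 4.1429, -2.8571, 4.1429, -5.8571, 5.1429, -8.8571, 4.1429
Σ_{t=1}^{5}(y_t−ȳ)(y_{t+2}−ȳ) = 128.3878
γ_2 = 128.3878 / 7 = 18.341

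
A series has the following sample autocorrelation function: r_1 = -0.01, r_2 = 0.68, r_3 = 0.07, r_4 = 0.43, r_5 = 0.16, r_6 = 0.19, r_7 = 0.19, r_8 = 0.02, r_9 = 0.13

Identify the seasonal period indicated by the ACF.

2

The largest autocorrelation is r_2 = 0.68, with a weaker echo at lag 4 (0.43); the remaining lags stay at or below 0.19.
The dominant spike at lag 2 indicates a seasonal period of 2.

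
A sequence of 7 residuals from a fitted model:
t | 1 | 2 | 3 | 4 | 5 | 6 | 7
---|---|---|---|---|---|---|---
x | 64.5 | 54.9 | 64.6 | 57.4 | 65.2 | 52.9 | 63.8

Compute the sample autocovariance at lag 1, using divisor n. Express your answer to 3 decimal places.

-19.094

Mean x̄ = (64.5 + 54.9 + 64.6 + 57.4 + 65.2 + 52.9 + 63.8)/7 = 60.4714
Deviations: 4.0286, -5.5714, 4.1286, -3.0714, 4.7286, -7.5714, 3.3286
Σ_{t=1}^{6}(x_t−x̄)(x_{t+1}−x̄) = -133.6551
γ_1 = -133.6551 / 7 = -19.094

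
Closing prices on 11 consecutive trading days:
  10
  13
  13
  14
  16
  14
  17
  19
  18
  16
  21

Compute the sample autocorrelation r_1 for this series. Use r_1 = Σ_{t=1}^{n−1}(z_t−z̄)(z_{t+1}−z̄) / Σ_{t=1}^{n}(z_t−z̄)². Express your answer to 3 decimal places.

Mean z̄ = (10 + 13 + 13 + 14 + 16 + 14 + 17 + 19 + 18 + 16 + 21)/11 = 15.5455
Numerator Σ_{t=1}^{10}(z_t−z̄)(z_{t+1}−z̄) = 37.9752
Denominator Σ(z_t−z̄)² = 98.7273
r_1 = 37.9752 / 98.7273 = 0.385

0.385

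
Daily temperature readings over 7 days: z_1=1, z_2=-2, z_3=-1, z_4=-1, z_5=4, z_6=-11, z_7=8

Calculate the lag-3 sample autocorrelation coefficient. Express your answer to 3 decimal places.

-0.031

Mean z̄ = (1 − 2 − 1 − 1 + 4 − 11 + 8)/7 = -0.2857
Deviations from mean: 1.2857, -1.7143, -0.7143, -0.7143, 4.2857, -10.7143, 8.2857
Numerator Σ_{t=1}^{4}(z_t−z̄)(z_{t+3}−z̄) = -6.5306
Denominator Σ(z_t−z̄)² = 207.4286
r_3 = -6.5306 / 207.4286 = -0.031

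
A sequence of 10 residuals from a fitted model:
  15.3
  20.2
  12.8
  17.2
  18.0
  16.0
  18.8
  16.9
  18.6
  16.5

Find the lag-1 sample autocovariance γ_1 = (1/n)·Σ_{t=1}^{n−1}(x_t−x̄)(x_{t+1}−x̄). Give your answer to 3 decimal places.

Mean x̄ = (15.3 + 20.2 + 12.8 + 17.2 + 18.0 + 16.0 + 18.8 + 16.9 + 18.6 + 16.5)/10 = 17.0300
Σ_{t=1}^{9}(x_t−x̄)(x_{t+1}−x̄) = -23.5359
γ_1 = -23.5359 / 10 = -2.354

-2.354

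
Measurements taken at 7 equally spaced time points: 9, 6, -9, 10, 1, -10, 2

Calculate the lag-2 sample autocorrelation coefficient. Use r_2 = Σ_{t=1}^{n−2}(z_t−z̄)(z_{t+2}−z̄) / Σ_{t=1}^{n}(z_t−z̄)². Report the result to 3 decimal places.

Mean z̄ = (9 + 6 − 9 + 10 + 1 − 10 + 2)/7 = 1.2857
Deviations from mean: 7.7143, 4.7143, -10.2857, 8.7143, -0.2857, -11.2857, 0.7143
Numerator Σ_{t=1}^{5}(z_t−z̄)(z_{t+2}−z̄) = -133.8776
Denominator Σ(z_t−z̄)² = 391.4286
r_2 = -133.8776 / 391.4286 = -0.342

-0.342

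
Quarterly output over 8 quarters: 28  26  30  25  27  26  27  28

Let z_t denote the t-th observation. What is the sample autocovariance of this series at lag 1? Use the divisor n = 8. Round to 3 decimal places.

-1.236

Mean z̄ = (28 + 26 + 30 + 25 + 27 + 26 + 27 + 28)/8 = 27.1250
Σ_{t=1}^{7}(z_t−z̄)(z_{t+1}−z̄) = -9.8906
γ_1 = -9.8906 / 8 = -1.236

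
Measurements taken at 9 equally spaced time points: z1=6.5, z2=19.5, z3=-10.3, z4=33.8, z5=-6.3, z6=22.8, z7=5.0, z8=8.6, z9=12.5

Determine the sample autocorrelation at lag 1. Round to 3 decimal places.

Mean z̄ = (6.5 + 19.5 − 10.3 + 33.8 − 6.3 + 22.8 + 5.0 + 8.6 + 12.5)/9 = 10.2333
Numerator Σ_{t=1}^{8}(z_t−z̄)(z_{t+1}−z̄) = -1367.0978
Denominator Σ(z_t−z̄)² = 1543.2800
r_1 = -1367.0978 / 1543.2800 = -0.886

-0.886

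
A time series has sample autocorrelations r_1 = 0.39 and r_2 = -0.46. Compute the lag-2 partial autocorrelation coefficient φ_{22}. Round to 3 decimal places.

-0.722

φ_{22} = (r_2 − r_1²) / (1 − r_1²)
r_1² = (0.39)² = 0.1521
Numerator = -0.46 − 0.1521 = -0.6121; denominator = 1 − 0.1521 = 0.8479
φ_{22} = -0.6121 / 0.8479 = -0.722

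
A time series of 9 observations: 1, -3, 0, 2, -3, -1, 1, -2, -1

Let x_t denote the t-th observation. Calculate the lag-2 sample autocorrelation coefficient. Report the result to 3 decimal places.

Mean x̄ = (1 − 3 + 0 + 2 − 3 − 1 + 1 − 2 − 1)/9 = -0.6667
Numerator Σ_{t=1}^{7}(x_t−x̄)(x_{t+2}−x̄) = -11.5556
Denominator Σ(x_t−x̄)² = 26.0000
r_2 = -11.5556 / 26.0000 = -0.444

-0.444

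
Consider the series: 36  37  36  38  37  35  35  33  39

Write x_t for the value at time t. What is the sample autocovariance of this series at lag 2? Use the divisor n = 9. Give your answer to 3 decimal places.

-0.147

Mean x̄ = (36 + 37 + 36 + 38 + 37 + 35 + 35 + 33 + 39)/9 = 36.2222
Σ_{t=1}^{7}(x_t−x̄)(x_{t+2}−x̄) = -1.3210
γ_2 = -1.3210 / 9 = -0.147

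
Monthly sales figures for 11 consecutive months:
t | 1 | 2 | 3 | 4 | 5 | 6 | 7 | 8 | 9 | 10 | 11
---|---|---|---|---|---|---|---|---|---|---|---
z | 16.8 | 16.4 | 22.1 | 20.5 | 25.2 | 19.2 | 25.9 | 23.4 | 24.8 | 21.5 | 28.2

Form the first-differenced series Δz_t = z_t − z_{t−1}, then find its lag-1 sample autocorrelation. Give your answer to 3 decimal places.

-0.747

First differences Δz: -0.4, 5.7, -1.6, 4.7, -6.0, 6.7, -2.5, 1.4, -3.3, 6.7
Mean of differences = 1.1400
Numerator Σ(Δz_t−Δz̄)(Δz_{t+1}−Δz̄) = -141.4136
Denominator Σ(Δz_t−Δz̄)² = 189.1840
r_1(Δz) = -141.4136 / 189.1840 = -0.747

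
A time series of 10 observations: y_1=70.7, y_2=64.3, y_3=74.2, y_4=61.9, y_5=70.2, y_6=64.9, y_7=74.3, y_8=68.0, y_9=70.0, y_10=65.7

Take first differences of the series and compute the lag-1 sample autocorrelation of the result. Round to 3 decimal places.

First differences Δy: -6.4, 9.9, -12.3, 8.3, -5.3, 9.4, -6.3, 2.0, -4.3
Mean of differences = -0.5556
Numerator Σ(Δy_t−Δȳ)(Δy_{t+1}−Δȳ) = -458.5920
Denominator Σ(Δy_t−Δȳ)² = 535.0022
r_1(Δy) = -458.5920 / 535.0022 = -0.857

-0.857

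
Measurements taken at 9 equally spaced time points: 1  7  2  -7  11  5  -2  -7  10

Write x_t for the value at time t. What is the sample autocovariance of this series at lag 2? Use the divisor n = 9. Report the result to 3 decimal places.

-18.542

Mean x̄ = (1 + 7 + 2 − 7 + 11 + 5 − 2 − 7 + 10)/9 = 2.2222
Σ_{t=1}^{7}(x_t−x̄)(x_{t+2}−x̄) = -166.8765
γ_2 = -166.8765 / 9 = -18.542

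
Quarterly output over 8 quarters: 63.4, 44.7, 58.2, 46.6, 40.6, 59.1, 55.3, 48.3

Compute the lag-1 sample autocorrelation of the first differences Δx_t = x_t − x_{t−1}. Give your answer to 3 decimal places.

First differences Δx: -18.7, 13.5, -11.6, -6.0, 18.5, -3.8, -7.0
Mean of differences = -2.1571
Numerator Σ(Δx_t−Δx̄)(Δx_{t+1}−Δx̄) = -475.9376
Denominator Σ(Δx_t−Δx̄)² = 1075.6171
r_1(Δx) = -475.9376 / 1075.6171 = -0.442

-0.442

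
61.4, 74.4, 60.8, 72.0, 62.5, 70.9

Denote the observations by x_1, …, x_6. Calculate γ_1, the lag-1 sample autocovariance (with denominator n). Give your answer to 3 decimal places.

-26.395

Mean x̄ = (61.4 + 74.4 + 60.8 + 72.0 + 62.5 + 70.9)/6 = 67.0000
Deviations: -5.6000, 7.4000, -6.2000, 5.0000, -4.5000, 3.9000
Σ_{t=1}^{5}(x_t−x̄)(x_{t+1}−x̄) = -158.3700
γ_1 = -158.3700 / 6 = -26.395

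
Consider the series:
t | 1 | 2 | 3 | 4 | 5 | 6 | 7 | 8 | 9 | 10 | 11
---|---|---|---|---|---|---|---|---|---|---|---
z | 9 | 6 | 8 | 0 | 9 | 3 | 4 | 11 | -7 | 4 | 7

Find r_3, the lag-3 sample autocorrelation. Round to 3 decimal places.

0.172

Mean z̄ = (9 + 6 + 8 + 0 + 9 + 3 + 4 + 11 − 7 + 4 + 7)/11 = 4.9091
Numerator Σ_{t=1}^{8}(z_t−z̄)(z_{t+3}−z̄) = 44.1570
Denominator Σ(z_t−z̄)² = 256.9091
r_3 = 44.1570 / 256.9091 = 0.172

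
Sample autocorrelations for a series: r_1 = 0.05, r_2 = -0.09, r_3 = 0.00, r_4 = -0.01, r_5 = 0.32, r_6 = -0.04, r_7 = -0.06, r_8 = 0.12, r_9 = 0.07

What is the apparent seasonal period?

5

The largest autocorrelation is r_5 = 0.32; the remaining lags stay at or below 0.12.
The dominant spike at lag 5 indicates a seasonal period of 5.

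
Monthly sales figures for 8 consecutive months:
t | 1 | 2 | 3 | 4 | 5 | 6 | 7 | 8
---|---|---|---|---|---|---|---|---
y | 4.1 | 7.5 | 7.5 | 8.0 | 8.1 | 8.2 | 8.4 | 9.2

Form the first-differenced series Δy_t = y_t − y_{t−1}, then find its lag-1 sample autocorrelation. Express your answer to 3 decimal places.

First differences Δy: 3.4, 0.0, 0.5, 0.1, 0.1, 0.2, 0.8
Mean of differences = 0.7286
Numerator Σ(Δy_t−Δȳ)(Δy_{t+1}−Δȳ) = -0.9465
Denominator Σ(Δy_t−Δȳ)² = 8.7943
r_1(Δy) = -0.9465 / 8.7943 = -0.108

-0.108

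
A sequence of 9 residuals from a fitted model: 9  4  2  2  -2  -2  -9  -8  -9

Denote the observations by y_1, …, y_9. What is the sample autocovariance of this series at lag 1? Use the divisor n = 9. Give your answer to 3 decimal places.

Mean ȳ = (9 + 4 + 2 + 2 − 2 − 2 − 9 − 8 − 9)/9 = -1.4444
Σ_{t=1}^{8}(y_t−ȳ)(y_{t+1}−ȳ) = 189.1358
γ_1 = 189.1358 / 9 = 21.015

21.015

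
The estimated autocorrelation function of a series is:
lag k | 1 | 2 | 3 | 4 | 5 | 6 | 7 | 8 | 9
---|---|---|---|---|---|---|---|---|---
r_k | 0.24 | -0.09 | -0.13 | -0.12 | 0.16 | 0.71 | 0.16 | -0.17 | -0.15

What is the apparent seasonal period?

The largest autocorrelation is r_6 = 0.71; the remaining lags stay at or below 0.24.
The dominant spike at lag 6 indicates a seasonal period of 6.

6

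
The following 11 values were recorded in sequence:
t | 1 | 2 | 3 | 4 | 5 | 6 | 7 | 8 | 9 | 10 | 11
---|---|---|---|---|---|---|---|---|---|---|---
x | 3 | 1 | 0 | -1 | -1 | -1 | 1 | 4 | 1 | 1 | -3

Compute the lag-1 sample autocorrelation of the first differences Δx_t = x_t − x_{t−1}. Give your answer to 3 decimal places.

-0.009

First differences Δx: -2, -1, -1, 0, 0, 2, 3, -3, 0, -4
Mean of differences = -0.6000
Numerator Σ(Δx_t−Δx̄)(Δx_{t+1}−Δx̄) = -0.3600
Denominator Σ(Δx_t−Δx̄)² = 40.4000
r_1(Δx) = -0.3600 / 40.4000 = -0.009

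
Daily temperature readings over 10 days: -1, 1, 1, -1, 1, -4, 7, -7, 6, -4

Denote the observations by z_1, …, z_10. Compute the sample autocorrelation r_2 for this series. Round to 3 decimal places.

Mean z̄ = (-1 + 1 + 1 − 1 + 1 − 4 + 7 − 7 + 6 − 4)/10 = -0.1000
Numerator Σ_{t=1}^{8}(z_t−z̄)(z_{t+2}−z̄) = 107.6800
Denominator Σ(z_t−z̄)² = 170.9000
r_2 = 107.6800 / 170.9000 = 0.630

0.630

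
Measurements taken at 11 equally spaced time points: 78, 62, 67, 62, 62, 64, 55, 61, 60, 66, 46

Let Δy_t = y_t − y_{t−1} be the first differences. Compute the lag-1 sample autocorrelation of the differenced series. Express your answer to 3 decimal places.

-0.402

First differences Δy: -16, 5, -5, 0, 2, -9, 6, -1, 6, -20
Mean of differences = -3.2000
Numerator Σ(Δy_t−Δȳ)(Δy_{t+1}−Δȳ) = -306.4400
Denominator Σ(Δy_t−Δȳ)² = 761.6000
r_1(Δy) = -306.4400 / 761.6000 = -0.402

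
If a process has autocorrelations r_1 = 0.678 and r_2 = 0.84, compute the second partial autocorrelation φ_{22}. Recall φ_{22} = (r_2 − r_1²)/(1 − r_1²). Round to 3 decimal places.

0.704

φ_{22} = (r_2 − r_1²) / (1 − r_1²)
r_1² = (0.678)² = 0.459684
Numerator = 0.84 − 0.4597 = 0.3803; denominator = 1 − 0.4597 = 0.5403
φ_{22} = 0.3803 / 0.5403 = 0.704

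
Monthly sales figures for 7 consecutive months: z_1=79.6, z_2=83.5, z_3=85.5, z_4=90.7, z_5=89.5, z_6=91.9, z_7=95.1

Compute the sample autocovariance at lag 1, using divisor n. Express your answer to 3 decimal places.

11.417

Mean z̄ = (79.6 + 83.5 + 85.5 + 90.7 + 89.5 + 91.9 + 95.1)/7 = 87.9714
Σ_{t=1}^{6}(z_t−z̄)(z_{t+1}−z̄) = 79.9206
γ_1 = 79.9206 / 7 = 11.417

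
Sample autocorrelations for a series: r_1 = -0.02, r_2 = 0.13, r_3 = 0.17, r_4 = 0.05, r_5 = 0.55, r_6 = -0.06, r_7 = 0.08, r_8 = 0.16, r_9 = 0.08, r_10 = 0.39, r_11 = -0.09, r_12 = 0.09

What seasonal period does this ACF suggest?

The largest autocorrelation is r_5 = 0.55, with a weaker echo at lag 10 (0.39); the remaining lags stay at or below 0.17.
The dominant spike at lag 5 indicates a seasonal period of 5.

5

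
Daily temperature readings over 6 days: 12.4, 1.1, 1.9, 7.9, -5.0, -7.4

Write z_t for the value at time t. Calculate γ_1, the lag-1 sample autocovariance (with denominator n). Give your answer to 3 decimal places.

Mean z̄ = (12.4 + 1.1 + 1.9 + 7.9 − 5.0 − 7.4)/6 = 1.8167
Σ_{t=1}^{5}(z_t−z̄)(z_{t+1}−z̄) = 14.2214
γ_1 = 14.2214 / 6 = 2.370

2.370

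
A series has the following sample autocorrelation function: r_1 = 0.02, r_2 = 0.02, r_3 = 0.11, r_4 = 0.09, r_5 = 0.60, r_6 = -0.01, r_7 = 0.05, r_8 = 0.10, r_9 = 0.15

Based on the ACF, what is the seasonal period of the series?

The largest autocorrelation is r_5 = 0.60; the remaining lags stay at or below 0.15.
The dominant spike at lag 5 indicates a seasonal period of 5.

5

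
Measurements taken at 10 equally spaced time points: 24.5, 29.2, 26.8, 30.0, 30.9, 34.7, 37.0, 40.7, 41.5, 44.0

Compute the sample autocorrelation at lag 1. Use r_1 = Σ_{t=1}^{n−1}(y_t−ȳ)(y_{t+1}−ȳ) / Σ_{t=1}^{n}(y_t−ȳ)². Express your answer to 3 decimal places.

Mean ȳ = (24.5 + 29.2 + 26.8 + 30.0 + 30.9 + 34.7 + 37.0 + 40.7 + 41.5 + 44.0)/10 = 33.9300
Numerator Σ_{t=1}^{9}(y_t−ȳ)(y_{t+1}−ȳ) = 266.5511
Denominator Σ(y_t−ȳ)² = 401.3210
r_1 = 266.5511 / 401.3210 = 0.664

0.664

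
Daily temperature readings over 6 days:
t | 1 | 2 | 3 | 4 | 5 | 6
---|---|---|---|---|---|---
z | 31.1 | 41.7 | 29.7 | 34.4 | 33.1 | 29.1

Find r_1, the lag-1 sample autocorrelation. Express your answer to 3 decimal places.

-0.480

Mean z̄ = (31.1 + 41.7 + 29.7 + 34.4 + 33.1 + 29.1)/6 = 33.1833
Numerator Σ_{t=1}^{5}(z_t−z̄)(z_{t+1}−z̄) = -51.4086
Denominator Σ(z_t−z̄)² = 107.1683
r_1 = -51.4086 / 107.1683 = -0.480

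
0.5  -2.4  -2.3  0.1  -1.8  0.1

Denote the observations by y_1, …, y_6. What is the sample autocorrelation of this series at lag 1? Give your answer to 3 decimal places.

-0.379

Mean ȳ = (0.5 − 2.4 − 2.3 + 0.1 − 1.8 + 0.1)/6 = -0.9667
Deviations from mean: 1.4667, -1.4333, -1.3333, 1.0667, -0.8333, 1.0667
Numerator Σ_{t=1}^{5}(y_t−ȳ)(y_{t+1}−ȳ) = -3.3911
Denominator Σ(y_t−ȳ)² = 8.9533
r_1 = -3.3911 / 8.9533 = -0.379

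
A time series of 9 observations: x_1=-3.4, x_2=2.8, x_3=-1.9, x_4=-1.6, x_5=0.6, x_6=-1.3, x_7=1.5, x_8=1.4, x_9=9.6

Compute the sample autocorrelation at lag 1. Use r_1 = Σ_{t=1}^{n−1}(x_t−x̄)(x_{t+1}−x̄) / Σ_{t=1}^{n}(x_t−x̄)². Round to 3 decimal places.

-0.017

Mean x̄ = (-3.4 + 2.8 − 1.9 − 1.6 + 0.6 − 1.3 + 1.5 + 1.4 + 9.6)/9 = 0.8556
Numerator Σ_{t=1}^{8}(x_t−x̄)(x_{t+1}−x̄) = -1.9653
Denominator Σ(x_t−x̄)² = 117.4022
r_1 = -1.9653 / 117.4022 = -0.017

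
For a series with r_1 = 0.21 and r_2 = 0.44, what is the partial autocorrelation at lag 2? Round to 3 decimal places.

0.414

φ_{22} = (r_2 − r_1²) / (1 − r_1²)
r_1² = (0.21)² = 0.0441
Numerator = 0.44 − 0.0441 = 0.3959; denominator = 1 − 0.0441 = 0.9559
φ_{22} = 0.3959 / 0.9559 = 0.414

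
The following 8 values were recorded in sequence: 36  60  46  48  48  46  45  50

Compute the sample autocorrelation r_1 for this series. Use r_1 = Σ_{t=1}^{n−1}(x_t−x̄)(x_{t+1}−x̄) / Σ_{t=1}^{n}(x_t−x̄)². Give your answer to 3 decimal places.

-0.540

Mean x̄ = (36 + 60 + 46 + 48 + 48 + 46 + 45 + 50)/8 = 47.3750
Σ(x_t−x̄)(x_{t+1}−x̄) = (-143.6094) + (-17.3594) + (-0.8594) + (0.3906) + (-0.8594) + (3.2656) + (-6.2344) = -165.2656
Denominator Σ(x_t−x̄)² = 305.8750
r_1 = -165.2656 / 305.8750 = -0.540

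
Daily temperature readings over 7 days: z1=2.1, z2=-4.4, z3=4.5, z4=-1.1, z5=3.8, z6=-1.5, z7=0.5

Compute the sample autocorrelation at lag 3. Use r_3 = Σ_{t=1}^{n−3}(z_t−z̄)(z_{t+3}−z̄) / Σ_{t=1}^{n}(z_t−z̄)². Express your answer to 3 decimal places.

Mean z̄ = (2.1 − 4.4 + 4.5 − 1.1 + 3.8 − 1.5 + 0.5)/7 = 0.5571
Deviations from mean: 1.5429, -4.9571, 3.9429, -1.6571, 3.2429, -2.0571, -0.0571
Σ(z_t−z̄)(z_{t+3}−z̄) = (-2.5567) + (-16.0753) + (-8.1110) + (0.0947) = -26.6484
Denominator Σ(z_t−z̄)² = 59.9971
r_3 = -26.6484 / 59.9971 = -0.444

-0.444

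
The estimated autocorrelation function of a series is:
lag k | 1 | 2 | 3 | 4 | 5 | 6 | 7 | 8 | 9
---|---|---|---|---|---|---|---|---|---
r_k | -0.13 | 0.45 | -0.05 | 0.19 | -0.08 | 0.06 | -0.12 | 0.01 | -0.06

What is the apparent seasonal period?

The largest autocorrelation is r_2 = 0.45, with a weaker echo at lag 4 (0.19); the remaining lags stay at or below 0.06.
The dominant spike at lag 2 indicates a seasonal period of 2.

2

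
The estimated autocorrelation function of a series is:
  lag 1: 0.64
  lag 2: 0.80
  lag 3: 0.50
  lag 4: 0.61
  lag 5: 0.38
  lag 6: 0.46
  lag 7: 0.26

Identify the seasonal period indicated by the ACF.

2

The largest autocorrelation is r_2 = 0.80; the remaining lags stay at or below 0.64.
The dominant spike at lag 2 indicates a seasonal period of 2.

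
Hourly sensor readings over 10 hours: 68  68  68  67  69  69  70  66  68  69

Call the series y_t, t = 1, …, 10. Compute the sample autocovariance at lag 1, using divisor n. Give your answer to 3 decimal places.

Mean ȳ = (68 + 68 + 68 + 67 + 69 + 69 + 70 + 66 + 68 + 69)/10 = 68.2000
Σ_{t=1}^{9}(y_t−ȳ)(y_{t+1}−ȳ) = -2.2400
γ_1 = -2.2400 / 10 = -0.224

-0.224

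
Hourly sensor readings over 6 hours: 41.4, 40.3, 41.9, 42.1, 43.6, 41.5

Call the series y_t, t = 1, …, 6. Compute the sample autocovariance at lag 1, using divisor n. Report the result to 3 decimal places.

Mean ȳ = (41.4 + 40.3 + 41.9 + 42.1 + 43.6 + 41.5)/6 = 41.8000
Σ_{t=1}^{5}(y_t−ȳ)(y_{t+1}−ȳ) = 0.4800
γ_1 = 0.4800 / 6 = 0.080

0.080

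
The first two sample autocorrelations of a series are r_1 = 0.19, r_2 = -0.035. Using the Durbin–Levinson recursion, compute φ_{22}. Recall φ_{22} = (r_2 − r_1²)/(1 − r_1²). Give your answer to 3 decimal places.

-0.074

φ_{22} = (r_2 − r_1²) / (1 − r_1²)
r_1² = (0.19)² = 0.0361
Numerator = -0.035 − 0.0361 = -0.0711; denominator = 1 − 0.0361 = 0.9639
φ_{22} = -0.0711 / 0.9639 = -0.074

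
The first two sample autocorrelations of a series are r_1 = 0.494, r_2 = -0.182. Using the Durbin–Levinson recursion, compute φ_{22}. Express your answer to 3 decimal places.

φ_{22} = (r_2 − r_1²) / (1 − r_1²)
r_1² = (0.494)² = 0.244036
Numerator = -0.182 − 0.2440 = -0.4260; denominator = 1 − 0.2440 = 0.7560
φ_{22} = -0.4260 / 0.7560 = -0.564

-0.564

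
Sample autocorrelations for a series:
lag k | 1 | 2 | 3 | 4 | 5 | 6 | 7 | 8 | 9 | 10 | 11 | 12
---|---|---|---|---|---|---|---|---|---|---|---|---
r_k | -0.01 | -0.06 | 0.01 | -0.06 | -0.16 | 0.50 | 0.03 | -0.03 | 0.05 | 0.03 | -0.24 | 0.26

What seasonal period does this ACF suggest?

6

The largest autocorrelation is r_6 = 0.50, with a weaker echo at lag 12 (0.26); the remaining lags stay at or below 0.05.
The dominant spike at lag 6 indicates a seasonal period of 6.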